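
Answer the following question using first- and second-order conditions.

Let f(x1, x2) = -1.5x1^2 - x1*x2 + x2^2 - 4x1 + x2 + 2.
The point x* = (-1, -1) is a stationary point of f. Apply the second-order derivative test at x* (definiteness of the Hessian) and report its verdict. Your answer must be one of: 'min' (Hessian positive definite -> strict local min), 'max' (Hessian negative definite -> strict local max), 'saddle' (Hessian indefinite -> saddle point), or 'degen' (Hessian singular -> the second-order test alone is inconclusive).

Compute the Hessian H = grad^2 f:
  H = [[-3, -1], [-1, 2]]
Verify stationarity: grad f(x*) = H x* + g = (0, 0).
Eigenvalues of H: -3.1926, 2.1926.
Eigenvalues have mixed signs, so H is indefinite -> x* is a saddle point.

saddle


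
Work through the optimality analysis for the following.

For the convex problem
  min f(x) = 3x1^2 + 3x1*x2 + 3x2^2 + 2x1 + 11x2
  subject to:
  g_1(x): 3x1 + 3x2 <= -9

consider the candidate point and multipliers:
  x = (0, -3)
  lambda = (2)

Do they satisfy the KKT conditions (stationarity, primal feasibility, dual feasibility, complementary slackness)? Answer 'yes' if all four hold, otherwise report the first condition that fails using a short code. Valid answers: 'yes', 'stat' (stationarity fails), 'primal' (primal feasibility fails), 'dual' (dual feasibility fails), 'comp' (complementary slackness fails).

Gradient of f: grad f(x) = Q x + c = (-7, -7)
Constraint values g_i(x) = a_i^T x - b_i:
  g_1((0, -3)) = 0
Stationarity residual: grad f(x) + sum_i lambda_i a_i = (-1, -1)
  -> stationarity FAILS
Primal feasibility (all g_i <= 0): OK
Dual feasibility (all lambda_i >= 0): OK
Complementary slackness (lambda_i * g_i(x) = 0 for all i): OK

Verdict: the first failing condition is stationarity -> stat.

stat


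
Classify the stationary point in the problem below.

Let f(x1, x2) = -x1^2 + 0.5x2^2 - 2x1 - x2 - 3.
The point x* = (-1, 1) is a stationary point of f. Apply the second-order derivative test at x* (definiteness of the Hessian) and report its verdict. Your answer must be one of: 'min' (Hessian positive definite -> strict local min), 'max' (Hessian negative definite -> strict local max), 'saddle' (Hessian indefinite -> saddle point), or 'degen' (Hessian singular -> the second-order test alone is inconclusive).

Compute the Hessian H = grad^2 f:
  H = [[-2, 0], [0, 1]]
Verify stationarity: grad f(x*) = H x* + g = (0, 0).
Eigenvalues of H: -2, 1.
Eigenvalues have mixed signs, so H is indefinite -> x* is a saddle point.

saddle


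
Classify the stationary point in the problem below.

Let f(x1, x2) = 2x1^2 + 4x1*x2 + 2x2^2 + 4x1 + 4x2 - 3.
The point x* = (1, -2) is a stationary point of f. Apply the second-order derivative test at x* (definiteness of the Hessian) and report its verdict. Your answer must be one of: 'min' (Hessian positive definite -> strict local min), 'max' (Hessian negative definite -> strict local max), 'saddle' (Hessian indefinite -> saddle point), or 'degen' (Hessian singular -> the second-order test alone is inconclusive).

Compute the Hessian H = grad^2 f:
  H = [[4, 4], [4, 4]]
Verify stationarity: grad f(x*) = H x* + g = (0, 0).
Eigenvalues of H: 0, 8.
H has a zero eigenvalue (singular; positive semidefinite but not definite), so H is neither positive definite, negative definite, nor indefinite. The second-order test alone is inconclusive -> degen.
(Indeed, f is constant along the null direction of H through x*, so x* is not a strict local extremum.)

degen


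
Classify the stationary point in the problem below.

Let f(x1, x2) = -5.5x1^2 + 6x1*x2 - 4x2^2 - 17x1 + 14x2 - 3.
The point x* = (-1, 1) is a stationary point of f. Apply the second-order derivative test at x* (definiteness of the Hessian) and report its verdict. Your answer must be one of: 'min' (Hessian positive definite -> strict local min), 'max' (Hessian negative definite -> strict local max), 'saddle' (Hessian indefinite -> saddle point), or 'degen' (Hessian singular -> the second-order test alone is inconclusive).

Compute the Hessian H = grad^2 f:
  H = [[-11, 6], [6, -8]]
Verify stationarity: grad f(x*) = H x* + g = (0, 0).
Eigenvalues of H: -15.6847, -3.3153.
Both eigenvalues < 0, so H is negative definite -> x* is a strict local max.

max


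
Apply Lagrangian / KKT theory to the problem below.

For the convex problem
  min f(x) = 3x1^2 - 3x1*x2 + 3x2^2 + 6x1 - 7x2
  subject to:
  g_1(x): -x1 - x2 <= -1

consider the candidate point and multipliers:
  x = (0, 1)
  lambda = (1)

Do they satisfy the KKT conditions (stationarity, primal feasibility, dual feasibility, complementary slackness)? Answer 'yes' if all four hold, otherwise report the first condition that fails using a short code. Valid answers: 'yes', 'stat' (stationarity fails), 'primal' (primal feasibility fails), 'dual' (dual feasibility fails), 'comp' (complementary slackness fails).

Gradient of f: grad f(x) = Q x + c = (3, -1)
Constraint values g_i(x) = a_i^T x - b_i:
  g_1((0, 1)) = 0
Stationarity residual: grad f(x) + sum_i lambda_i a_i = (2, -2)
  -> stationarity FAILS
Primal feasibility (all g_i <= 0): OK
Dual feasibility (all lambda_i >= 0): OK
Complementary slackness (lambda_i * g_i(x) = 0 for all i): OK

Verdict: the first failing condition is stationarity -> stat.

stat


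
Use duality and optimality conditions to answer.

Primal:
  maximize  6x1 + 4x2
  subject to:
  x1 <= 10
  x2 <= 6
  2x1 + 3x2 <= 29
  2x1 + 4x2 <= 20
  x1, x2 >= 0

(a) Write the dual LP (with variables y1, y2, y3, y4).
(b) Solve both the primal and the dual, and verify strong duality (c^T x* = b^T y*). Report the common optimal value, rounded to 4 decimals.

The standard primal-dual pair for 'max c^T x s.t. A x <= b, x >= 0' is:
  Dual:  min b^T y  s.t.  A^T y >= c,  y >= 0.

So the dual LP is:
  minimize  10y1 + 6y2 + 29y3 + 20y4
  subject to:
    y1 + 2y3 + 2y4 >= 6
    y2 + 3y3 + 4y4 >= 4
    y1, y2, y3, y4 >= 0

Solving the primal: x* = (10, 0).
  primal value c^T x* = 60.
Solving the dual: y* = (4, 0, 0, 1).
  dual value b^T y* = 60.
Strong duality: c^T x* = b^T y*. Confirmed.

60


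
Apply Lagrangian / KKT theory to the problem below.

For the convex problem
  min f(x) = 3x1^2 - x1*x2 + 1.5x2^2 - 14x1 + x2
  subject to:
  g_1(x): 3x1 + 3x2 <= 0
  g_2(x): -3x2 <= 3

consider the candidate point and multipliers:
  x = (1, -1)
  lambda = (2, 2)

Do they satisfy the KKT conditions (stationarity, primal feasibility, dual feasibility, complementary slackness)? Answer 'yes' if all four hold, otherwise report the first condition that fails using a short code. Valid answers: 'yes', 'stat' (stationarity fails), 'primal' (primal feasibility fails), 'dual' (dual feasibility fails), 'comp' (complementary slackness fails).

Gradient of f: grad f(x) = Q x + c = (-7, -3)
Constraint values g_i(x) = a_i^T x - b_i:
  g_1((1, -1)) = 0
  g_2((1, -1)) = 0
Stationarity residual: grad f(x) + sum_i lambda_i a_i = (-1, -3)
  -> stationarity FAILS
Primal feasibility (all g_i <= 0): OK
Dual feasibility (all lambda_i >= 0): OK
Complementary slackness (lambda_i * g_i(x) = 0 for all i): OK

Verdict: the first failing condition is stationarity -> stat.

stat


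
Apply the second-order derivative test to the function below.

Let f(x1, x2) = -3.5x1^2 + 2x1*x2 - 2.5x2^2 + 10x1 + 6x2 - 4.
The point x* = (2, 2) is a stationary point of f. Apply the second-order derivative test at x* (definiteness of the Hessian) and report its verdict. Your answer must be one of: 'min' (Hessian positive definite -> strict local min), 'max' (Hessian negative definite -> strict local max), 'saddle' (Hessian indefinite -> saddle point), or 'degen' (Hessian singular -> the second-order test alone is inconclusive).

Compute the Hessian H = grad^2 f:
  H = [[-7, 2], [2, -5]]
Verify stationarity: grad f(x*) = H x* + g = (0, 0).
Eigenvalues of H: -8.2361, -3.7639.
Both eigenvalues < 0, so H is negative definite -> x* is a strict local max.

max


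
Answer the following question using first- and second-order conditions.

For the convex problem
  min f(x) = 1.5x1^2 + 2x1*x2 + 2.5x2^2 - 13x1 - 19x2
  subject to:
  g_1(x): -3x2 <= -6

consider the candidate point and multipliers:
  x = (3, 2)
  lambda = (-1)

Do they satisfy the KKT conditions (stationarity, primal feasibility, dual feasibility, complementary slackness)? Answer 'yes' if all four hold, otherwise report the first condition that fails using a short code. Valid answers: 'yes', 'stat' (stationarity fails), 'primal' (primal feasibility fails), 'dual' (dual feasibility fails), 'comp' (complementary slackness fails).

Gradient of f: grad f(x) = Q x + c = (0, -3)
Constraint values g_i(x) = a_i^T x - b_i:
  g_1((3, 2)) = 0
Stationarity residual: grad f(x) + sum_i lambda_i a_i = (0, 0)
  -> stationarity OK
Primal feasibility (all g_i <= 0): OK
Dual feasibility (all lambda_i >= 0): FAILS
Complementary slackness (lambda_i * g_i(x) = 0 for all i): OK

Verdict: the first failing condition is dual_feasibility -> dual.

dual


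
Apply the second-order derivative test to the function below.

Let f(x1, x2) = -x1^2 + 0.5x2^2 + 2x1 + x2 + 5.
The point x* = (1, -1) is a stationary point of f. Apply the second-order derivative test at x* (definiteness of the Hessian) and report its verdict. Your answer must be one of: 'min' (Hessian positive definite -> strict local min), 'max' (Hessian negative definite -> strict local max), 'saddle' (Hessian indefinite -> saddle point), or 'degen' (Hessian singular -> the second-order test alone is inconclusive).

Compute the Hessian H = grad^2 f:
  H = [[-2, 0], [0, 1]]
Verify stationarity: grad f(x*) = H x* + g = (0, 0).
Eigenvalues of H: -2, 1.
Eigenvalues have mixed signs, so H is indefinite -> x* is a saddle point.

saddle


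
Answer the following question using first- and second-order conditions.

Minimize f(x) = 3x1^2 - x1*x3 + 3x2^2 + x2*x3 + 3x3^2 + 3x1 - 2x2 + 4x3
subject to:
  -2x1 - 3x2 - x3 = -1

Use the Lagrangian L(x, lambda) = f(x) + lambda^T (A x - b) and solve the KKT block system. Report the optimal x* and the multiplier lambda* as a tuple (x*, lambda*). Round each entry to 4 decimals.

Form the Lagrangian:
  L(x, lambda) = (1/2) x^T Q x + c^T x + lambda^T (A x - b)
Stationarity (grad_x L = 0): Q x + c + A^T lambda = 0.
Primal feasibility: A x = b.

This gives the KKT block system:
  [ Q   A^T ] [ x     ]   [-c ]
  [ A    0  ] [ lambda ] = [ b ]

Solving the linear system:
  x*      = (-0.3747, 0.8308, -0.743)
  lambda* = (0.7473)
  f(x*)   = -2.5054

x* = (-0.3747, 0.8308, -0.743), lambda* = (0.7473)


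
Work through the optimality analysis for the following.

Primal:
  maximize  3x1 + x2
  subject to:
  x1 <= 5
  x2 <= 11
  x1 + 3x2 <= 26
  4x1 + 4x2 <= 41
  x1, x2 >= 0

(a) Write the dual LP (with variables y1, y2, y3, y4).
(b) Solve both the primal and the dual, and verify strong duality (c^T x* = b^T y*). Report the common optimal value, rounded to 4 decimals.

The standard primal-dual pair for 'max c^T x s.t. A x <= b, x >= 0' is:
  Dual:  min b^T y  s.t.  A^T y >= c,  y >= 0.

So the dual LP is:
  minimize  5y1 + 11y2 + 26y3 + 41y4
  subject to:
    y1 + y3 + 4y4 >= 3
    y2 + 3y3 + 4y4 >= 1
    y1, y2, y3, y4 >= 0

Solving the primal: x* = (5, 5.25).
  primal value c^T x* = 20.25.
Solving the dual: y* = (2, 0, 0, 0.25).
  dual value b^T y* = 20.25.
Strong duality: c^T x* = b^T y*. Confirmed.

20.25


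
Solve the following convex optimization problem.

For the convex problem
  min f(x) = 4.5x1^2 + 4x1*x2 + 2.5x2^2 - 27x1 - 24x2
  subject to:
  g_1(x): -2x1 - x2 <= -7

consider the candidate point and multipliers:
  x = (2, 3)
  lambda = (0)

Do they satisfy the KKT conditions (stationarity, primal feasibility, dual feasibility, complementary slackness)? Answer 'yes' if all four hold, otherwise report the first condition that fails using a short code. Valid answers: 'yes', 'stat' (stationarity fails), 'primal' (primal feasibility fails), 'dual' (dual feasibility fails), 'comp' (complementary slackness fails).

Gradient of f: grad f(x) = Q x + c = (3, -1)
Constraint values g_i(x) = a_i^T x - b_i:
  g_1((2, 3)) = 0
Stationarity residual: grad f(x) + sum_i lambda_i a_i = (3, -1)
  -> stationarity FAILS
Primal feasibility (all g_i <= 0): OK
Dual feasibility (all lambda_i >= 0): OK
Complementary slackness (lambda_i * g_i(x) = 0 for all i): OK

Verdict: the first failing condition is stationarity -> stat.

stat


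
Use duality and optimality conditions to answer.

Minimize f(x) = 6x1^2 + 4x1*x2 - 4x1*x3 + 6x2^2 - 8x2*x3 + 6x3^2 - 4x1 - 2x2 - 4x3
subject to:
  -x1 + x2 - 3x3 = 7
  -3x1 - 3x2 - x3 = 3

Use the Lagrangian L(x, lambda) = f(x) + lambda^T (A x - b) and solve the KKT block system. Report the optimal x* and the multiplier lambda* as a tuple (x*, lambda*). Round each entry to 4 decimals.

Form the Lagrangian:
  L(x, lambda) = (1/2) x^T Q x + c^T x + lambda^T (A x - b)
Stationarity (grad_x L = 0): Q x + c + A^T lambda = 0.
Primal feasibility: A x = b.

This gives the KKT block system:
  [ Q   A^T ] [ x     ]   [-c ]
  [ A    0  ] [ lambda ] = [ b ]

Solving the linear system:
  x*      = (-0.7935, 0.4348, -1.9239)
  lambda* = (-9.7609, 1.8913)
  f(x*)   = 36.3261

x* = (-0.7935, 0.4348, -1.9239), lambda* = (-9.7609, 1.8913)


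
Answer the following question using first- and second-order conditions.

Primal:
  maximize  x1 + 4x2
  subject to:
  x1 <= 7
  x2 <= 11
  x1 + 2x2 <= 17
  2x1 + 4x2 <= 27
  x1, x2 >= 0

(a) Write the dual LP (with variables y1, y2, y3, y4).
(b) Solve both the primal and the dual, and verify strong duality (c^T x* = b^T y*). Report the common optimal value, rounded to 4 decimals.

The standard primal-dual pair for 'max c^T x s.t. A x <= b, x >= 0' is:
  Dual:  min b^T y  s.t.  A^T y >= c,  y >= 0.

So the dual LP is:
  minimize  7y1 + 11y2 + 17y3 + 27y4
  subject to:
    y1 + y3 + 2y4 >= 1
    y2 + 2y3 + 4y4 >= 4
    y1, y2, y3, y4 >= 0

Solving the primal: x* = (0, 6.75).
  primal value c^T x* = 27.
Solving the dual: y* = (0, 0, 0, 1).
  dual value b^T y* = 27.
Strong duality: c^T x* = b^T y*. Confirmed.

27


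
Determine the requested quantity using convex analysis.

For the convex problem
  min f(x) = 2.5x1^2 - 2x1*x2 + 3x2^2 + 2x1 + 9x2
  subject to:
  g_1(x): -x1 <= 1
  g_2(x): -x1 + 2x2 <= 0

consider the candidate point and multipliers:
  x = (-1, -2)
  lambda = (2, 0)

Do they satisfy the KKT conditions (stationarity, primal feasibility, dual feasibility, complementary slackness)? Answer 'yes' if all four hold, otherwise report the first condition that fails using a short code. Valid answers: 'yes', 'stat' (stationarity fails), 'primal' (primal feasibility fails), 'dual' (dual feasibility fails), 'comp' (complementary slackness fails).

Gradient of f: grad f(x) = Q x + c = (1, -1)
Constraint values g_i(x) = a_i^T x - b_i:
  g_1((-1, -2)) = 0
  g_2((-1, -2)) = -3
Stationarity residual: grad f(x) + sum_i lambda_i a_i = (-1, -1)
  -> stationarity FAILS
Primal feasibility (all g_i <= 0): OK
Dual feasibility (all lambda_i >= 0): OK
Complementary slackness (lambda_i * g_i(x) = 0 for all i): OK

Verdict: the first failing condition is stationarity -> stat.

stat


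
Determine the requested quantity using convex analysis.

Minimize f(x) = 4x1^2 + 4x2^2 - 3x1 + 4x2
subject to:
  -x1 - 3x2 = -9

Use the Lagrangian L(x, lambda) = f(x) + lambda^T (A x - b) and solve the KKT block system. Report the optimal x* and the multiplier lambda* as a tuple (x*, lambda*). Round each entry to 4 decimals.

Form the Lagrangian:
  L(x, lambda) = (1/2) x^T Q x + c^T x + lambda^T (A x - b)
Stationarity (grad_x L = 0): Q x + c + A^T lambda = 0.
Primal feasibility: A x = b.

This gives the KKT block system:
  [ Q   A^T ] [ x     ]   [-c ]
  [ A    0  ] [ lambda ] = [ b ]

Solving the linear system:
  x*      = (1.3875, 2.5375)
  lambda* = (8.1)
  f(x*)   = 39.4437

x* = (1.3875, 2.5375), lambda* = (8.1)


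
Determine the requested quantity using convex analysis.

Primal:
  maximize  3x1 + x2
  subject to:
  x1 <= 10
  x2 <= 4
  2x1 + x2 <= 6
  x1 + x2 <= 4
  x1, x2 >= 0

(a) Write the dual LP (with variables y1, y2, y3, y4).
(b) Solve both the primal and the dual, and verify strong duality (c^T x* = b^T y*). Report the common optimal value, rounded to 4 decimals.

The standard primal-dual pair for 'max c^T x s.t. A x <= b, x >= 0' is:
  Dual:  min b^T y  s.t.  A^T y >= c,  y >= 0.

So the dual LP is:
  minimize  10y1 + 4y2 + 6y3 + 4y4
  subject to:
    y1 + 2y3 + y4 >= 3
    y2 + y3 + y4 >= 1
    y1, y2, y3, y4 >= 0

Solving the primal: x* = (3, 0).
  primal value c^T x* = 9.
Solving the dual: y* = (0, 0, 1.5, 0).
  dual value b^T y* = 9.
Strong duality: c^T x* = b^T y*. Confirmed.

9


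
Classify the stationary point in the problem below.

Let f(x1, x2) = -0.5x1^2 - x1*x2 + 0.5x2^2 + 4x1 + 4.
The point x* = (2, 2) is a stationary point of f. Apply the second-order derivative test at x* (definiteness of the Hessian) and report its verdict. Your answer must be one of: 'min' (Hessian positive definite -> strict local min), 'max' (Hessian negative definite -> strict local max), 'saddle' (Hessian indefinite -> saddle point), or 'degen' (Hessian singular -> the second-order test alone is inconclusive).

Compute the Hessian H = grad^2 f:
  H = [[-1, -1], [-1, 1]]
Verify stationarity: grad f(x*) = H x* + g = (0, 0).
Eigenvalues of H: -1.4142, 1.4142.
Eigenvalues have mixed signs, so H is indefinite -> x* is a saddle point.

saddle


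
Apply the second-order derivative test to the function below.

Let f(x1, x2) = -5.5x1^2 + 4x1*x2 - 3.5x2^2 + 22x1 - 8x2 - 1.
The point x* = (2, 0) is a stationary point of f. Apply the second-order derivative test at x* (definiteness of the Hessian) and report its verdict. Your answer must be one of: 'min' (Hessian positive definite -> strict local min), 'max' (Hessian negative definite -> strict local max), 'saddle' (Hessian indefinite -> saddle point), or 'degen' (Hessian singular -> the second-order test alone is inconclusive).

Compute the Hessian H = grad^2 f:
  H = [[-11, 4], [4, -7]]
Verify stationarity: grad f(x*) = H x* + g = (0, 0).
Eigenvalues of H: -13.4721, -4.5279.
Both eigenvalues < 0, so H is negative definite -> x* is a strict local max.

max


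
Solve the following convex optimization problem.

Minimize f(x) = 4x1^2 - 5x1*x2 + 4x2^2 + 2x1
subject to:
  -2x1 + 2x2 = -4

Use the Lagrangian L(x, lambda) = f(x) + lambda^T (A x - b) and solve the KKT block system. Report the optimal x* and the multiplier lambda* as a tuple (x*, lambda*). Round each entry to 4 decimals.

Form the Lagrangian:
  L(x, lambda) = (1/2) x^T Q x + c^T x + lambda^T (A x - b)
Stationarity (grad_x L = 0): Q x + c + A^T lambda = 0.
Primal feasibility: A x = b.

This gives the KKT block system:
  [ Q   A^T ] [ x     ]   [-c ]
  [ A    0  ] [ lambda ] = [ b ]

Solving the linear system:
  x*      = (0.6667, -1.3333)
  lambda* = (7)
  f(x*)   = 14.6667

x* = (0.6667, -1.3333), lambda* = (7)


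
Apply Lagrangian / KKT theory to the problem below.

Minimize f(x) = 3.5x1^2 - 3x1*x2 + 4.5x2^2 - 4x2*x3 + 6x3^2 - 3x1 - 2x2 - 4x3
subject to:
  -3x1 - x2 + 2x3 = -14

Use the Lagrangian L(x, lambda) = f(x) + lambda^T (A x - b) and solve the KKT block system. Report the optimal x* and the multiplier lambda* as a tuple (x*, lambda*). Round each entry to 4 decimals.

Form the Lagrangian:
  L(x, lambda) = (1/2) x^T Q x + c^T x + lambda^T (A x - b)
Stationarity (grad_x L = 0): Q x + c + A^T lambda = 0.
Primal feasibility: A x = b.

This gives the KKT block system:
  [ Q   A^T ] [ x     ]   [-c ]
  [ A    0  ] [ lambda ] = [ b ]

Solving the linear system:
  x*      = (3.9706, 2.25, 0.0809)
  lambda* = (6.0147)
  f(x*)   = 33.7353

x* = (3.9706, 2.25, 0.0809), lambda* = (6.0147)


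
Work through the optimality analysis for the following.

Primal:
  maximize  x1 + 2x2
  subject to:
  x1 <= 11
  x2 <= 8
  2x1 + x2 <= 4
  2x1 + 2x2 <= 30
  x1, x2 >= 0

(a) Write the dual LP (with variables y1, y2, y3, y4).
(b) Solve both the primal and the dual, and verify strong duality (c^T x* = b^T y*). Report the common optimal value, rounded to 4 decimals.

The standard primal-dual pair for 'max c^T x s.t. A x <= b, x >= 0' is:
  Dual:  min b^T y  s.t.  A^T y >= c,  y >= 0.

So the dual LP is:
  minimize  11y1 + 8y2 + 4y3 + 30y4
  subject to:
    y1 + 2y3 + 2y4 >= 1
    y2 + y3 + 2y4 >= 2
    y1, y2, y3, y4 >= 0

Solving the primal: x* = (0, 4).
  primal value c^T x* = 8.
Solving the dual: y* = (0, 0, 2, 0).
  dual value b^T y* = 8.
Strong duality: c^T x* = b^T y*. Confirmed.

8


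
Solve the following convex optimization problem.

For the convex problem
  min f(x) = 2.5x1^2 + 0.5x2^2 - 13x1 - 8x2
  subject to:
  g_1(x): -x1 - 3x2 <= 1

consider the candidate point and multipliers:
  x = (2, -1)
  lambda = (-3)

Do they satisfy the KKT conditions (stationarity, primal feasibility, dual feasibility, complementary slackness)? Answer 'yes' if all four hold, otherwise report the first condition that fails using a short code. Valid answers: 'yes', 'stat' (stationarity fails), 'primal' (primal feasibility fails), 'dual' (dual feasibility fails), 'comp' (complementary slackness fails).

Gradient of f: grad f(x) = Q x + c = (-3, -9)
Constraint values g_i(x) = a_i^T x - b_i:
  g_1((2, -1)) = 0
Stationarity residual: grad f(x) + sum_i lambda_i a_i = (0, 0)
  -> stationarity OK
Primal feasibility (all g_i <= 0): OK
Dual feasibility (all lambda_i >= 0): FAILS
Complementary slackness (lambda_i * g_i(x) = 0 for all i): OK

Verdict: the first failing condition is dual_feasibility -> dual.

dual


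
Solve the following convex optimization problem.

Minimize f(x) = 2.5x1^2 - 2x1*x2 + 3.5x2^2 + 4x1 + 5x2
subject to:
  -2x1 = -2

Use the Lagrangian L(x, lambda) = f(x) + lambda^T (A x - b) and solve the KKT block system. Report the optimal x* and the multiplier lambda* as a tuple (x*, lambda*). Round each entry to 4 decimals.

Form the Lagrangian:
  L(x, lambda) = (1/2) x^T Q x + c^T x + lambda^T (A x - b)
Stationarity (grad_x L = 0): Q x + c + A^T lambda = 0.
Primal feasibility: A x = b.

This gives the KKT block system:
  [ Q   A^T ] [ x     ]   [-c ]
  [ A    0  ] [ lambda ] = [ b ]

Solving the linear system:
  x*      = (1, -0.4286)
  lambda* = (4.9286)
  f(x*)   = 5.8571

x* = (1, -0.4286), lambda* = (4.9286)


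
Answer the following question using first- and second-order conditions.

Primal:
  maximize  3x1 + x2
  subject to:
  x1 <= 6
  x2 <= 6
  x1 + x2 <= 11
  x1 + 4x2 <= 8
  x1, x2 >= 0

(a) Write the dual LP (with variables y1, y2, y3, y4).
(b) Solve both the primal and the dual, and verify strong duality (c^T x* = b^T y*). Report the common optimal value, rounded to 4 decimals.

The standard primal-dual pair for 'max c^T x s.t. A x <= b, x >= 0' is:
  Dual:  min b^T y  s.t.  A^T y >= c,  y >= 0.

So the dual LP is:
  minimize  6y1 + 6y2 + 11y3 + 8y4
  subject to:
    y1 + y3 + y4 >= 3
    y2 + y3 + 4y4 >= 1
    y1, y2, y3, y4 >= 0

Solving the primal: x* = (6, 0.5).
  primal value c^T x* = 18.5.
Solving the dual: y* = (2.75, 0, 0, 0.25).
  dual value b^T y* = 18.5.
Strong duality: c^T x* = b^T y*. Confirmed.

18.5


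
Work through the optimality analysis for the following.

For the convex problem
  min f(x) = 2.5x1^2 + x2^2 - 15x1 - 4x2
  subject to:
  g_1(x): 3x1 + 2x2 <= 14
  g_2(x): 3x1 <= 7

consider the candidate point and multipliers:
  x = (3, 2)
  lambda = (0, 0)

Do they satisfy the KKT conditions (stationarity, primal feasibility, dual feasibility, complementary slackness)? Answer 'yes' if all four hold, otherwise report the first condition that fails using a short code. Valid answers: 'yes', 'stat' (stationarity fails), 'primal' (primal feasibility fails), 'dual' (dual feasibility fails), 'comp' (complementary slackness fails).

Gradient of f: grad f(x) = Q x + c = (0, 0)
Constraint values g_i(x) = a_i^T x - b_i:
  g_1((3, 2)) = -1
  g_2((3, 2)) = 2
Stationarity residual: grad f(x) + sum_i lambda_i a_i = (0, 0)
  -> stationarity OK
Primal feasibility (all g_i <= 0): FAILS
Dual feasibility (all lambda_i >= 0): OK
Complementary slackness (lambda_i * g_i(x) = 0 for all i): OK

Verdict: the first failing condition is primal_feasibility -> primal.

primal


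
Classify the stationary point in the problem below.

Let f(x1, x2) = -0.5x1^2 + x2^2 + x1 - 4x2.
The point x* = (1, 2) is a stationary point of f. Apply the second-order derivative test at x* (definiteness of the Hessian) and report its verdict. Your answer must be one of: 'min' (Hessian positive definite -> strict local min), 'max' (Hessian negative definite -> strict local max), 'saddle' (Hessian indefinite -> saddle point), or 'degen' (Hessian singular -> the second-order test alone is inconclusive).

Compute the Hessian H = grad^2 f:
  H = [[-1, 0], [0, 2]]
Verify stationarity: grad f(x*) = H x* + g = (0, 0).
Eigenvalues of H: -1, 2.
Eigenvalues have mixed signs, so H is indefinite -> x* is a saddle point.

saddle


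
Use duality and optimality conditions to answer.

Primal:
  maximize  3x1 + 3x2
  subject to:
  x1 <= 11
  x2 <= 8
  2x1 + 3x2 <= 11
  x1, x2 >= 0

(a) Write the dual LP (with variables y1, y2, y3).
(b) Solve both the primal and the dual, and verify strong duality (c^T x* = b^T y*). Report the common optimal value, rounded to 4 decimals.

The standard primal-dual pair for 'max c^T x s.t. A x <= b, x >= 0' is:
  Dual:  min b^T y  s.t.  A^T y >= c,  y >= 0.

So the dual LP is:
  minimize  11y1 + 8y2 + 11y3
  subject to:
    y1 + 2y3 >= 3
    y2 + 3y3 >= 3
    y1, y2, y3 >= 0

Solving the primal: x* = (5.5, 0).
  primal value c^T x* = 16.5.
Solving the dual: y* = (0, 0, 1.5).
  dual value b^T y* = 16.5.
Strong duality: c^T x* = b^T y*. Confirmed.

16.5


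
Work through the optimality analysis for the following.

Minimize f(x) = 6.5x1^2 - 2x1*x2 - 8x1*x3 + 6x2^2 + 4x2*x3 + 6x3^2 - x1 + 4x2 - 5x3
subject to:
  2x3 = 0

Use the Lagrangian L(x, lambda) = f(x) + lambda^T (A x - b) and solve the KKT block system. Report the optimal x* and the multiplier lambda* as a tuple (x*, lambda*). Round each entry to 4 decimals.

Form the Lagrangian:
  L(x, lambda) = (1/2) x^T Q x + c^T x + lambda^T (A x - b)
Stationarity (grad_x L = 0): Q x + c + A^T lambda = 0.
Primal feasibility: A x = b.

This gives the KKT block system:
  [ Q   A^T ] [ x     ]   [-c ]
  [ A    0  ] [ lambda ] = [ b ]

Solving the linear system:
  x*      = (0.0263, -0.3289, 0)
  lambda* = (3.2632)
  f(x*)   = -0.6711

x* = (0.0263, -0.3289, 0), lambda* = (3.2632)


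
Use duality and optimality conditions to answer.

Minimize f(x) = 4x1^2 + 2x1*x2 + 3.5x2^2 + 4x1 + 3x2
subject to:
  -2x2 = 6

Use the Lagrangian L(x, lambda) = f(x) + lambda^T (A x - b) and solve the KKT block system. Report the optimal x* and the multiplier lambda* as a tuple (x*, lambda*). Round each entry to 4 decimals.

Form the Lagrangian:
  L(x, lambda) = (1/2) x^T Q x + c^T x + lambda^T (A x - b)
Stationarity (grad_x L = 0): Q x + c + A^T lambda = 0.
Primal feasibility: A x = b.

This gives the KKT block system:
  [ Q   A^T ] [ x     ]   [-c ]
  [ A    0  ] [ lambda ] = [ b ]

Solving the linear system:
  x*      = (0.25, -3)
  lambda* = (-8.75)
  f(x*)   = 22.25

x* = (0.25, -3), lambda* = (-8.75)


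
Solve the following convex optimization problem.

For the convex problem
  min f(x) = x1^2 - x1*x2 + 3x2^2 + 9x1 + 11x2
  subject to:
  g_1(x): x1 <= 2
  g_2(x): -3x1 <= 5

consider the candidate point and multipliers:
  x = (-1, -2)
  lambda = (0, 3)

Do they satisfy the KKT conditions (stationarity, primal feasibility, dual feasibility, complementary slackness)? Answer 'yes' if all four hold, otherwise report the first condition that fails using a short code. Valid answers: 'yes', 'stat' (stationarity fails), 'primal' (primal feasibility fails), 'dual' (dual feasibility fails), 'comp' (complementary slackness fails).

Gradient of f: grad f(x) = Q x + c = (9, 0)
Constraint values g_i(x) = a_i^T x - b_i:
  g_1((-1, -2)) = -3
  g_2((-1, -2)) = -2
Stationarity residual: grad f(x) + sum_i lambda_i a_i = (0, 0)
  -> stationarity OK
Primal feasibility (all g_i <= 0): OK
Dual feasibility (all lambda_i >= 0): OK
Complementary slackness (lambda_i * g_i(x) = 0 for all i): FAILS

Verdict: the first failing condition is complementary_slackness -> comp.

comp


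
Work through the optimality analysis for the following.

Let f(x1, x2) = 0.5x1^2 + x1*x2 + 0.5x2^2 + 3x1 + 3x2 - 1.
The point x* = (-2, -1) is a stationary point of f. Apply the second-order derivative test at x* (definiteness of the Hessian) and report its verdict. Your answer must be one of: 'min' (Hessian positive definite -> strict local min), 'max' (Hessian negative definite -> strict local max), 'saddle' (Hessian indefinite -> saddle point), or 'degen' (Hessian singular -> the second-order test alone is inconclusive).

Compute the Hessian H = grad^2 f:
  H = [[1, 1], [1, 1]]
Verify stationarity: grad f(x*) = H x* + g = (0, 0).
Eigenvalues of H: 0, 2.
H has a zero eigenvalue (singular; positive semidefinite but not definite), so H is neither positive definite, negative definite, nor indefinite. The second-order test alone is inconclusive -> degen.
(Indeed, f is constant along the null direction of H through x*, so x* is not a strict local extremum.)

degen


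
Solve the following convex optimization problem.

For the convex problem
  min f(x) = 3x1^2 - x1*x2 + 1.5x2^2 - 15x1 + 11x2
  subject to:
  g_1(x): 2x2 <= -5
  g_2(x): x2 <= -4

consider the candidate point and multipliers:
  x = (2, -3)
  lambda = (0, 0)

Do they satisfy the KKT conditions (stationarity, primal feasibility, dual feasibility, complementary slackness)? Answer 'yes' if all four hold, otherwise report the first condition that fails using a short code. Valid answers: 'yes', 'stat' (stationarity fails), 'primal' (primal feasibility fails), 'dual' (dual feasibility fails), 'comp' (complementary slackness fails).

Gradient of f: grad f(x) = Q x + c = (0, 0)
Constraint values g_i(x) = a_i^T x - b_i:
  g_1((2, -3)) = -1
  g_2((2, -3)) = 1
Stationarity residual: grad f(x) + sum_i lambda_i a_i = (0, 0)
  -> stationarity OK
Primal feasibility (all g_i <= 0): FAILS
Dual feasibility (all lambda_i >= 0): OK
Complementary slackness (lambda_i * g_i(x) = 0 for all i): OK

Verdict: the first failing condition is primal_feasibility -> primal.

primal


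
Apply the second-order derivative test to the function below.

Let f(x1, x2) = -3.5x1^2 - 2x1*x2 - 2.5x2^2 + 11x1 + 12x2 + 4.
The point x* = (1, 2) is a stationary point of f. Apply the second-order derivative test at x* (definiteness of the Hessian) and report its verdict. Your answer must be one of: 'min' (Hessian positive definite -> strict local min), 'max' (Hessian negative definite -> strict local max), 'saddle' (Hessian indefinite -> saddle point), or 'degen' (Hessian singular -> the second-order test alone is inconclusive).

Compute the Hessian H = grad^2 f:
  H = [[-7, -2], [-2, -5]]
Verify stationarity: grad f(x*) = H x* + g = (0, 0).
Eigenvalues of H: -8.2361, -3.7639.
Both eigenvalues < 0, so H is negative definite -> x* is a strict local max.

max


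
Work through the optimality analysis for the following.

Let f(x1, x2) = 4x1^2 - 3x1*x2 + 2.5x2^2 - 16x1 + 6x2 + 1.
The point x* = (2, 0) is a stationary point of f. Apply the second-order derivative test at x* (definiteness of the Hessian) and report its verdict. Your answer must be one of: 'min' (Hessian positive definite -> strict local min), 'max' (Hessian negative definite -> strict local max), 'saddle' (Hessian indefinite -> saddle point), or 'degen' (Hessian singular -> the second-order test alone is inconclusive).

Compute the Hessian H = grad^2 f:
  H = [[8, -3], [-3, 5]]
Verify stationarity: grad f(x*) = H x* + g = (0, 0).
Eigenvalues of H: 3.1459, 9.8541.
Both eigenvalues > 0, so H is positive definite -> x* is a strict local min.

min


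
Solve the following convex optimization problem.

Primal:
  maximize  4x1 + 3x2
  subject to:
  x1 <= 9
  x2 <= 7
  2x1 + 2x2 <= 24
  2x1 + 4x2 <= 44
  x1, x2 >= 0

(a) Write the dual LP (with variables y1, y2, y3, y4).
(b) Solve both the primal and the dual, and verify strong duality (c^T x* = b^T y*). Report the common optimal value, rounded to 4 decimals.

The standard primal-dual pair for 'max c^T x s.t. A x <= b, x >= 0' is:
  Dual:  min b^T y  s.t.  A^T y >= c,  y >= 0.

So the dual LP is:
  minimize  9y1 + 7y2 + 24y3 + 44y4
  subject to:
    y1 + 2y3 + 2y4 >= 4
    y2 + 2y3 + 4y4 >= 3
    y1, y2, y3, y4 >= 0

Solving the primal: x* = (9, 3).
  primal value c^T x* = 45.
Solving the dual: y* = (1, 0, 1.5, 0).
  dual value b^T y* = 45.
Strong duality: c^T x* = b^T y*. Confirmed.

45


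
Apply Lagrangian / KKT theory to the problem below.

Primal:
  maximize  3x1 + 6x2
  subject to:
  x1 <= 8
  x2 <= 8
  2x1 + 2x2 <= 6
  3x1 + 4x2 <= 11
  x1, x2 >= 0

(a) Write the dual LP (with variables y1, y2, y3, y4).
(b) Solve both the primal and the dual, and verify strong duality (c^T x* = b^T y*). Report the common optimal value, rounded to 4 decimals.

The standard primal-dual pair for 'max c^T x s.t. A x <= b, x >= 0' is:
  Dual:  min b^T y  s.t.  A^T y >= c,  y >= 0.

So the dual LP is:
  minimize  8y1 + 8y2 + 6y3 + 11y4
  subject to:
    y1 + 2y3 + 3y4 >= 3
    y2 + 2y3 + 4y4 >= 6
    y1, y2, y3, y4 >= 0

Solving the primal: x* = (0, 2.75).
  primal value c^T x* = 16.5.
Solving the dual: y* = (0, 0, 0, 1.5).
  dual value b^T y* = 16.5.
Strong duality: c^T x* = b^T y*. Confirmed.

16.5


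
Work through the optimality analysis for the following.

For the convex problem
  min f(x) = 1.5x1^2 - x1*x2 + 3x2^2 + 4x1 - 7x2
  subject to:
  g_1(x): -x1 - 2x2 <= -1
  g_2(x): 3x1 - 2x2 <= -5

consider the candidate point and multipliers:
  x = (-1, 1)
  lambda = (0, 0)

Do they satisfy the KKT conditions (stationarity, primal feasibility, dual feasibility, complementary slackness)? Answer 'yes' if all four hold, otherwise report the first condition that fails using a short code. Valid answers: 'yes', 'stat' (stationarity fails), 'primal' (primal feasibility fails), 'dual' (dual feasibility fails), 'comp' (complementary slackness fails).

Gradient of f: grad f(x) = Q x + c = (0, 0)
Constraint values g_i(x) = a_i^T x - b_i:
  g_1((-1, 1)) = 0
  g_2((-1, 1)) = 0
Stationarity residual: grad f(x) + sum_i lambda_i a_i = (0, 0)
  -> stationarity OK
Primal feasibility (all g_i <= 0): OK
Dual feasibility (all lambda_i >= 0): OK
Complementary slackness (lambda_i * g_i(x) = 0 for all i): OK

Verdict: yes, KKT holds.

yes


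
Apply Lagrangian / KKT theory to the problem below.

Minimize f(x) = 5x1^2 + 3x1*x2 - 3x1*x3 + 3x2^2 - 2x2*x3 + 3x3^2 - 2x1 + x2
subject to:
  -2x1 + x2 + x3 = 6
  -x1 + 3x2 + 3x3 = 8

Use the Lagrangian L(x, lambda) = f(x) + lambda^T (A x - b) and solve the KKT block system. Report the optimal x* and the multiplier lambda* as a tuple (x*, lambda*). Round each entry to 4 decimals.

Form the Lagrangian:
  L(x, lambda) = (1/2) x^T Q x + c^T x + lambda^T (A x - b)
Stationarity (grad_x L = 0): Q x + c + A^T lambda = 0.
Primal feasibility: A x = b.

This gives the KKT block system:
  [ Q   A^T ] [ x     ]   [-c ]
  [ A    0  ] [ lambda ] = [ b ]

Solving the linear system:
  x*      = (-2, 1.6875, 0.3125)
  lambda* = (-9.825, 1.775)
  f(x*)   = 25.2187

x* = (-2, 1.6875, 0.3125), lambda* = (-9.825, 1.775)


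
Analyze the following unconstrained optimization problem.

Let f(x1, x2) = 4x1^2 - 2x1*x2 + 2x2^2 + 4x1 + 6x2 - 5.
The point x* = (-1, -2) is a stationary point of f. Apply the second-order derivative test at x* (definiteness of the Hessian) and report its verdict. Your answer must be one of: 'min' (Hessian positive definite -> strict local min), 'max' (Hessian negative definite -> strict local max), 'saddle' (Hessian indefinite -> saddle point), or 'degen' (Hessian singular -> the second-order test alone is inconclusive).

Compute the Hessian H = grad^2 f:
  H = [[8, -2], [-2, 4]]
Verify stationarity: grad f(x*) = H x* + g = (0, 0).
Eigenvalues of H: 3.1716, 8.8284.
Both eigenvalues > 0, so H is positive definite -> x* is a strict local min.

min


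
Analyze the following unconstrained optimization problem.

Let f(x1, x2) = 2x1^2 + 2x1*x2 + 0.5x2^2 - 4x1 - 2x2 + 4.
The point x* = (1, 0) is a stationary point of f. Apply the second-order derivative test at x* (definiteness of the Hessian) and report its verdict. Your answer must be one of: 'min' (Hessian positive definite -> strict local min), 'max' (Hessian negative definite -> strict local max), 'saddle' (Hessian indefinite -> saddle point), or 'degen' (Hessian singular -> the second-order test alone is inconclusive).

Compute the Hessian H = grad^2 f:
  H = [[4, 2], [2, 1]]
Verify stationarity: grad f(x*) = H x* + g = (0, 0).
Eigenvalues of H: 0, 5.
H has a zero eigenvalue (singular; positive semidefinite but not definite), so H is neither positive definite, negative definite, nor indefinite. The second-order test alone is inconclusive -> degen.
(Indeed, f is constant along the null direction of H through x*, so x* is not a strict local extremum.)

degen


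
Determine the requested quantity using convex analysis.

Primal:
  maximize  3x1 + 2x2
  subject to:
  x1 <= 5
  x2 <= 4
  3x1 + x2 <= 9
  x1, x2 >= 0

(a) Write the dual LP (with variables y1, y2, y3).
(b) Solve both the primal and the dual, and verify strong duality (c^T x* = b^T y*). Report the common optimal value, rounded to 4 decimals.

The standard primal-dual pair for 'max c^T x s.t. A x <= b, x >= 0' is:
  Dual:  min b^T y  s.t.  A^T y >= c,  y >= 0.

So the dual LP is:
  minimize  5y1 + 4y2 + 9y3
  subject to:
    y1 + 3y3 >= 3
    y2 + y3 >= 2
    y1, y2, y3 >= 0

Solving the primal: x* = (1.6667, 4).
  primal value c^T x* = 13.
Solving the dual: y* = (0, 1, 1).
  dual value b^T y* = 13.
Strong duality: c^T x* = b^T y*. Confirmed.

13


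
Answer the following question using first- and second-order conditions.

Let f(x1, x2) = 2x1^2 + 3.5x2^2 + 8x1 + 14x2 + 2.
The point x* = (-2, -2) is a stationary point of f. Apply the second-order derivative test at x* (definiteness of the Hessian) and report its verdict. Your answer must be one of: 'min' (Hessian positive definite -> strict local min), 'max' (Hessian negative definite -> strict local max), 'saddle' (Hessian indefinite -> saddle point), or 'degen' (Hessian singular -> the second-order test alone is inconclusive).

Compute the Hessian H = grad^2 f:
  H = [[4, 0], [0, 7]]
Verify stationarity: grad f(x*) = H x* + g = (0, 0).
Eigenvalues of H: 4, 7.
Both eigenvalues > 0, so H is positive definite -> x* is a strict local min.

min


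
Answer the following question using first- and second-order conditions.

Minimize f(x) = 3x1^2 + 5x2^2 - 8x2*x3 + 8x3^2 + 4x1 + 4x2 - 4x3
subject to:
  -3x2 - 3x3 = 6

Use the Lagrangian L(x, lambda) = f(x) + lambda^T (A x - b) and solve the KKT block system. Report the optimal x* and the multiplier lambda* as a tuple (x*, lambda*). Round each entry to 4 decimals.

Form the Lagrangian:
  L(x, lambda) = (1/2) x^T Q x + c^T x + lambda^T (A x - b)
Stationarity (grad_x L = 0): Q x + c + A^T lambda = 0.
Primal feasibility: A x = b.

This gives the KKT block system:
  [ Q   A^T ] [ x     ]   [-c ]
  [ A    0  ] [ lambda ] = [ b ]

Solving the linear system:
  x*      = (-0.6667, -1.3333, -0.6667)
  lambda* = (-1.3333)
  f(x*)   = 1.3333

x* = (-0.6667, -1.3333, -0.6667), lambda* = (-1.3333)


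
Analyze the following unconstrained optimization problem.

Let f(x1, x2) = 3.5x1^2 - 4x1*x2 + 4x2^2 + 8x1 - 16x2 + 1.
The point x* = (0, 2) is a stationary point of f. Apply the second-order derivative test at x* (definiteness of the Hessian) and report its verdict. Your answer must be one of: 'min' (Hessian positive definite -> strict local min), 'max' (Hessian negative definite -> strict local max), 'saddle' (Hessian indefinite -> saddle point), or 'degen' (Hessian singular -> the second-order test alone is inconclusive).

Compute the Hessian H = grad^2 f:
  H = [[7, -4], [-4, 8]]
Verify stationarity: grad f(x*) = H x* + g = (0, 0).
Eigenvalues of H: 3.4689, 11.5311.
Both eigenvalues > 0, so H is positive definite -> x* is a strict local min.

min


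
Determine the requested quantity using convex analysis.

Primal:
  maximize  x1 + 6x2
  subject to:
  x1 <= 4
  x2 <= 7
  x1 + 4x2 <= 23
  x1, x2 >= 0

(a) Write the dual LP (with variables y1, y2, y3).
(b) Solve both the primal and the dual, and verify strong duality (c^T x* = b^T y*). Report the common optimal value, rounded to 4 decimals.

The standard primal-dual pair for 'max c^T x s.t. A x <= b, x >= 0' is:
  Dual:  min b^T y  s.t.  A^T y >= c,  y >= 0.

So the dual LP is:
  minimize  4y1 + 7y2 + 23y3
  subject to:
    y1 + y3 >= 1
    y2 + 4y3 >= 6
    y1, y2, y3 >= 0

Solving the primal: x* = (0, 5.75).
  primal value c^T x* = 34.5.
Solving the dual: y* = (0, 0, 1.5).
  dual value b^T y* = 34.5.
Strong duality: c^T x* = b^T y*. Confirmed.

34.5
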